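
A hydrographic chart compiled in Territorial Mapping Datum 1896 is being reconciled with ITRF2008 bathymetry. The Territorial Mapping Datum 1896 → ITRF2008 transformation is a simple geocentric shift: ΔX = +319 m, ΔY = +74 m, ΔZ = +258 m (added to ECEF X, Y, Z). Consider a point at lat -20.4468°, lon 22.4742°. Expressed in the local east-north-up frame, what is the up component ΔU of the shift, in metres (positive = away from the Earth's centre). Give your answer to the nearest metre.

At φ = -20.4468°, λ = 22.4742°: sin φ = -0.349338, cos φ = 0.936997, sin λ = 0.382267, cos λ = 0.924052.
ΔU = cos φ cos λ·ΔX + cos φ sin λ·ΔY + sin φ·ΔZ = (0.936997)(0.924052)(319) + (0.936997)(0.382267)(74) + (-0.349338)(258) = 212.58 m.

ΔU = 213 m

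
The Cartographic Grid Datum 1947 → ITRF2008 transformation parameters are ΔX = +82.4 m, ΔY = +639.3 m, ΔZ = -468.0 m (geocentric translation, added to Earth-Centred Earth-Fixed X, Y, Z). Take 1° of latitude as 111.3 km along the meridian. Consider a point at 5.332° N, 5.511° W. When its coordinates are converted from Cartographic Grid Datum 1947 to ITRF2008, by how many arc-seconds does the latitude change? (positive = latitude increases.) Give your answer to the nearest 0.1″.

Δφ = -15.1″

sin φ = 0.092927, cos φ = 0.995673, sin λ = -0.096037, cos λ = 0.995378.
North component: ΔN = −sin φ cos λ·ΔX − sin φ sin λ·ΔY + cos φ·ΔZ = −(0.092927)(0.995378)(82.4) − (0.092927)(-0.096037)(639.3) + (0.995673)(-468.0) = -467.89 m.
1° of latitude spans 111300 m, so Δφ = -467.89 / 111300 × 3600 = -15.134″.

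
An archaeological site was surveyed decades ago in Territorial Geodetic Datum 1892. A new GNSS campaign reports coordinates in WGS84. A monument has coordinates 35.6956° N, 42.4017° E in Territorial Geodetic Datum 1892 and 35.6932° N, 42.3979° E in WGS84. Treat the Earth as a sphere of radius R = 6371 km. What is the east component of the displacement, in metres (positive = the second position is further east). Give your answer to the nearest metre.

ΔE = -343 m

Δφ = 35.6932° − 35.6956° = -0.0024°; Δλ = 42.3979° − 42.4017° = -0.0038°.
1° along a meridian = πR/180 = 111195 m.
ΔN = Δφ × 111195 = -266.9 m; ΔE = Δλ × 111195 × cos(35.6956°) = -0.0038 × 111195 × 0.812128 = -343.2 m.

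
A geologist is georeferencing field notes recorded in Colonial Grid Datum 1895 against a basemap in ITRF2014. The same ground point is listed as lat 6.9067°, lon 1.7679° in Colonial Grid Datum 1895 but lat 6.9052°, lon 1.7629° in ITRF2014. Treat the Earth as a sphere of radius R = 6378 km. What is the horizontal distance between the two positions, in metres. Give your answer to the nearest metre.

577 m

Δφ = 6.9052° − 6.9067° = -0.0015°; Δλ = 1.7629° − 1.7679° = -0.0050°.
1° along a meridian = πR/180 = 111317 m.
ΔN = Δφ × 111317 = -167.0 m; ΔE = Δλ × 111317 × cos(6.9067°) = -0.0050 × 111317 × 0.992743 = -552.5 m.
Distance = √(ΔE² + ΔN²) = √((-552.5)² + (-167.0)²) = 577.2 m.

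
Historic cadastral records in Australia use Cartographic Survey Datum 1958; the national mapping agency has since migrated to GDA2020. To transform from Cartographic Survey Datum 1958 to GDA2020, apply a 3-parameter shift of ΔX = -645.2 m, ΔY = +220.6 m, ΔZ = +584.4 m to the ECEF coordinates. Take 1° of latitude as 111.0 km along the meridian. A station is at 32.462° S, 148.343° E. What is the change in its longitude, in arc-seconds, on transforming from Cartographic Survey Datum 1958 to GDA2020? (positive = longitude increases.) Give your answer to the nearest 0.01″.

Δλ = 5.80″

sin φ = -0.536740, cos φ = 0.843748, sin λ = 0.524833, cos λ = -0.851205.
East component: ΔE = −sin λ·ΔX + cos λ·ΔY = −(0.524833)(-645.2) + (-0.851205)(220.6) = 150.85 m.
1° of latitude spans 111000 m; at latitude φ, 1° of longitude spans that × cos φ = 93656.0 m, so Δλ = 150.85 / 93656.0 × 3600 = 5.798″.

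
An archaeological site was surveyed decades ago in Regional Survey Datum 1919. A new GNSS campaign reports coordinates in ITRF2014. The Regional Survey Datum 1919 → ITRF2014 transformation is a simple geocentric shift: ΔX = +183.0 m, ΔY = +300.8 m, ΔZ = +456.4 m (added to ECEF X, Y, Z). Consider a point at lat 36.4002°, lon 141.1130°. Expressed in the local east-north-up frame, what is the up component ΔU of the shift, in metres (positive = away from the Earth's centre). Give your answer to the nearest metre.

The local up (radial) axis is (cos φ cos λ, cos φ sin λ, sin φ), giving ΔU = -114.652 + 151.994 + 270.838 = 308.18 m.

ΔU = 308 m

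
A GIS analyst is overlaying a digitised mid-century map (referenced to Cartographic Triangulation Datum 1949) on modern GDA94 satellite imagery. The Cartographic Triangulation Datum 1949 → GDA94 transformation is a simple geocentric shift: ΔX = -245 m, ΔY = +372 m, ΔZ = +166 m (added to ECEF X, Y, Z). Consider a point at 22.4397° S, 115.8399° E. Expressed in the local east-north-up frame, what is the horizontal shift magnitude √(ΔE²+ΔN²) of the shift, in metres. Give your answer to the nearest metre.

At φ = -22.4397°, λ = 115.8399°: sin φ = -0.381711, cos φ = 0.924282, sin λ = 0.900015, cos λ = -0.435858.
ΔE = −sin λ·ΔX + cos λ·ΔY = −(0.900015)·(-245) + (-0.435858)·(372) = 58.36 m.
ΔN = −sin φ cos λ·ΔX − sin φ sin λ·ΔY + cos φ·ΔZ = −(-0.381711)(-0.435858)(-245) − (-0.381711)(0.900015)(372) + (0.924282)(166) = 321.99 m.
Horizontal magnitude = √(ΔE² + ΔN²) = √(58.36² + 321.99²) = 327.24 m.

327 m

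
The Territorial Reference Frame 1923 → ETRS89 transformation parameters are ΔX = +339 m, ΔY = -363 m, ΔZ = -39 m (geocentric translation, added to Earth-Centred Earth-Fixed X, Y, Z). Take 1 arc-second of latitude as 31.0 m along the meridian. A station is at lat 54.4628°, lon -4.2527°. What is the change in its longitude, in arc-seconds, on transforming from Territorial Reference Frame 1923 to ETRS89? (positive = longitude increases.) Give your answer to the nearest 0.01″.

sin φ = 0.813738, cos φ = 0.581231, sin λ = -0.074155, cos λ = 0.997247.
East component: ΔE = −sin λ·ΔX + cos λ·ΔY = −(-0.074155)(339) + (0.997247)(-363) = -336.86 m.
1° of latitude spans 3600 × 31.00 = 111600 m; at latitude φ, 1° of longitude spans that × cos φ = 64865.4 m, so Δλ = -336.86 / 64865.4 × 3600 = -18.696″.

Δλ = -18.70″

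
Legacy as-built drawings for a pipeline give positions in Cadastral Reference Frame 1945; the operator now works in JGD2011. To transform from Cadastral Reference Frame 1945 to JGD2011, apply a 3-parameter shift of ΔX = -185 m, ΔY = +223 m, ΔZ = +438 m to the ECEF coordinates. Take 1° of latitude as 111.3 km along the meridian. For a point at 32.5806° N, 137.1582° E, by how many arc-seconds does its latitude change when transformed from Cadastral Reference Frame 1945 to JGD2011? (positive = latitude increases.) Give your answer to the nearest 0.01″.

Δφ = 6.93″

sin φ = 0.538486, cos φ = 0.842635, sin λ = 0.679976, cos λ = -0.733234.
North component: ΔN = −sin φ cos λ·ΔX − sin φ sin λ·ΔY + cos φ·ΔZ = −(0.538486)(-0.733234)(-185) − (0.538486)(0.679976)(223) + (0.842635)(438) = 214.38 m.
1° of latitude spans 111300 m, so Δφ = 214.38 / 111300 × 3600 = 6.934″.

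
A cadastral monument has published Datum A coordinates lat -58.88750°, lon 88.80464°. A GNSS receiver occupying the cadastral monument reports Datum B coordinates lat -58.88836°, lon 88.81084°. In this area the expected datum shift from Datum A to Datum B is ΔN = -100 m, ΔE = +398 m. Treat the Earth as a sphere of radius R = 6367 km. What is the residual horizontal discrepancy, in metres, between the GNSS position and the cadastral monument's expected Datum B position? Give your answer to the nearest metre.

Observed coordinate differences: Δφ = -0.00086°, Δλ = +0.00620°.
Converting to metres (1° lat = 111125 m, cos φ = 0.516720): observed ΔN = -95.6 m, observed ΔE = 356.0 m.
Subtracting the expected shift leaves a residual of -95.6 − (-100) = 4.4 m north and 356.0 − (398) = -42.0 m east.
Residual distance = √(4.4² + (-42.0)²) = 42.2 m.

42 m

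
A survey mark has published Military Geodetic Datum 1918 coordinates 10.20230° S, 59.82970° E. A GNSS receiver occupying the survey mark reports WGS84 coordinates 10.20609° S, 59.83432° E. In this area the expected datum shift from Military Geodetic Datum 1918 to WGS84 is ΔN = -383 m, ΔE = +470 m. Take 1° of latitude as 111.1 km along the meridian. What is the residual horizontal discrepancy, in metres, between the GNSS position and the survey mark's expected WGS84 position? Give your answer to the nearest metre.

Observed coordinate differences: Δφ = -0.00379°, Δλ = +0.00462°.
Converting to metres (1° lat = 111100 m, cos φ = 0.984188): observed ΔN = -421.1 m, observed ΔE = 505.2 m.
Subtracting the expected shift leaves a residual of -421.1 − (-383) = -38.1 m north and 505.2 − (470) = 35.2 m east.
Residual distance = √((-38.1)² + 35.2²) = 51.8 m.

52 m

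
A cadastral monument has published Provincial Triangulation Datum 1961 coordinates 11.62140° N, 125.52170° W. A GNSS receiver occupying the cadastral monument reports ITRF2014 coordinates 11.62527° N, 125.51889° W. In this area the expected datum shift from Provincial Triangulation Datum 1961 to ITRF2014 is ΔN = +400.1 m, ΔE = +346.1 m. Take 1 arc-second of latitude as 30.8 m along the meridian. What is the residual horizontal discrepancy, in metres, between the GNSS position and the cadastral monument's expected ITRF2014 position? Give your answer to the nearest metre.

Observed coordinate differences: Δφ = +0.00387°, Δλ = +0.00281°.
Converting to metres (1° lat = 110880 m, cos φ = 0.979500): observed ΔN = 429.1 m, observed ΔE = 305.2 m.
Subtracting the expected shift leaves a residual of 429.1 − (400.1) = 29.0 m north and 305.2 − (346.1) = -40.9 m east.
Residual distance = √(29.0² + (-40.9)²) = 50.2 m.

50 m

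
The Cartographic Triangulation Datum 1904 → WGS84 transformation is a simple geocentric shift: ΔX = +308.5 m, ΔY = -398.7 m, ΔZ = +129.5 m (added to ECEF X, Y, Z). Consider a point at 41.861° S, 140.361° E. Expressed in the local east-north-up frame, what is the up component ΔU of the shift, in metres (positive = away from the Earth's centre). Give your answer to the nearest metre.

The local up (radial) axis is (cos φ cos λ, cos φ sin λ, sin φ), giving ΔU = -176.934 − 189.431 − 86.419 = -452.78 m.

ΔU = -453 m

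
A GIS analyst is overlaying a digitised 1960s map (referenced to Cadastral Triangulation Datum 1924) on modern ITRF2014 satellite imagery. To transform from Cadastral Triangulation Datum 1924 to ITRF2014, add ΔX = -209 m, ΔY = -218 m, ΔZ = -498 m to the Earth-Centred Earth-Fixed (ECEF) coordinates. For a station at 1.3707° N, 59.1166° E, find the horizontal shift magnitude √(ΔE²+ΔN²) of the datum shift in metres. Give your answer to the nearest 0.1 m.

At φ = 1.3707°, λ = 59.1166°: sin φ = 0.023921, cos φ = 0.999714, sin λ = 0.858214, cos λ = 0.513293.
ΔE = −sin λ·ΔX + cos λ·ΔY = −(0.858214)·(-209) + (0.513293)·(-218) = 67.47 m.
ΔN = −sin φ cos λ·ΔX − sin φ sin λ·ΔY + cos φ·ΔZ = −(0.023921)(0.513293)(-209) − (0.023921)(0.858214)(-218) + (0.999714)(-498) = -490.82 m.
Horizontal magnitude = √(ΔE² + ΔN²) = √(67.47² + (-490.82)²) = 495.43 m.

495.4 m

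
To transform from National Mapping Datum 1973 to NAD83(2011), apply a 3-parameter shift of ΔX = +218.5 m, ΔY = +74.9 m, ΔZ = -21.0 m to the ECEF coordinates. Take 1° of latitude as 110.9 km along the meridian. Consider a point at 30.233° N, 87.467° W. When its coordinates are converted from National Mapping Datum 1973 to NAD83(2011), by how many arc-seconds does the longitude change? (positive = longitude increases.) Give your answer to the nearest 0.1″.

sin φ = 0.503518, cos φ = 0.863985, sin λ = -0.999023, cos λ = 0.044195.
East component: ΔE = −sin λ·ΔX + cos λ·ΔY = −(-0.999023)(218.5) + (0.044195)(74.9) = 221.60 m.
1° of latitude spans 110900 m; at latitude φ, 1° of longitude spans that × cos φ = 95815.9 m, so Δλ = 221.60 / 95815.9 × 3600 = 8.326″.

Δλ = 8.3″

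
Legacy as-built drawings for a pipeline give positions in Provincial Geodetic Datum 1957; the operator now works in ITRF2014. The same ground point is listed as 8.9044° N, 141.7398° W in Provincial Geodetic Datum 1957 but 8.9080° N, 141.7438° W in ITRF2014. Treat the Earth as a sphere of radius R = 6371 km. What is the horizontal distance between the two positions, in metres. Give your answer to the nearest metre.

594 m

Δφ = 8.9080° − 8.9044° = +0.0036°; Δλ = -141.7438° − -141.7398° = -0.0040°.
1° along a meridian = πR/180 = 111195 m.
ΔN = Δφ × 111195 = 400.3 m; ΔE = Δλ × 111195 × cos(8.9044°) = -0.0040 × 111195 × 0.987948 = -439.4 m.
Distance = √(ΔE² + ΔN²) = √((-439.4)² + 400.3²) = 594.4 m.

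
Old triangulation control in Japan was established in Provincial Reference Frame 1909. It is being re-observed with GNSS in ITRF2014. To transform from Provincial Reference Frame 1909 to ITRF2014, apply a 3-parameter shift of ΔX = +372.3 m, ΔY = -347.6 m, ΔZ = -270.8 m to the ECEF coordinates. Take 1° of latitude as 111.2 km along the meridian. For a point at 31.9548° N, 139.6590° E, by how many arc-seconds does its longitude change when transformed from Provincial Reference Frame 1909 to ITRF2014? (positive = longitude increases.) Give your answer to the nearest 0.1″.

sin φ = 0.529250, cos φ = 0.848466, sin λ = 0.647335, cos λ = -0.762205.
East component: ΔE = −sin λ·ΔX + cos λ·ΔY = −(0.647335)(372.3) + (-0.762205)(-347.6) = 23.94 m.
1° of latitude spans 111200 m; at latitude φ, 1° of longitude spans that × cos φ = 94349.4 m, so Δλ = 23.94 / 94349.4 × 3600 = 0.913″.

Δλ = 0.9″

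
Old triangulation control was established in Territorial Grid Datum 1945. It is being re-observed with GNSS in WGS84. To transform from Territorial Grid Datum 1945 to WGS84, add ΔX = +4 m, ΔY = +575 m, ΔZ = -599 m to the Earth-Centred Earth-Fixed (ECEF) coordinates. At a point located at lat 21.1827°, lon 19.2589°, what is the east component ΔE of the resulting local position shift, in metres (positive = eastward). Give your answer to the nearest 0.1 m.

The local east axis at (φ, λ) is (−sin λ, cos λ, 0), so ΔE = −sin(19.2589°)·4 + cos(19.2589°)·575 = 541.50 m.

ΔE = 541.5 m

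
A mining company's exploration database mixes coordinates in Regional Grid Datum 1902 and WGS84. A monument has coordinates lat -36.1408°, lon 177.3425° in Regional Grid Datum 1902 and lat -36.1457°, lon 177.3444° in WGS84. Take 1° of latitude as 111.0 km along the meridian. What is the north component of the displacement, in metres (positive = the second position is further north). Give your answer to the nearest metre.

Δφ = -36.1457° − -36.1408° = -0.0049°; Δλ = 177.3444° − 177.3425° = +0.0019°.
ΔN = Δφ × 111000 = -543.9 m; ΔE = Δλ × 111000 × cos(-36.1408°) = +0.0019 × 111000 × 0.807570 = 170.3 m.

ΔN = -544 m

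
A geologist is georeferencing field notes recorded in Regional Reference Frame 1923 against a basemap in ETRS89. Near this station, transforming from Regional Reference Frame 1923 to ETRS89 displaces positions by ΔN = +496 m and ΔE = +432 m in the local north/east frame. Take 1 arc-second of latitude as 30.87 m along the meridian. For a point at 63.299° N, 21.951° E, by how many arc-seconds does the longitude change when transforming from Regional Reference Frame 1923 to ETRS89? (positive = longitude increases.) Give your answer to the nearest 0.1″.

At latitude 63.299°, cos φ = 0.449335.
1″ of longitude at this latitude = 30.87 × cos φ = 13.8710 m, so Δλ = 432.0 / 13.8710 = 31.144″.

Δλ = 31.1″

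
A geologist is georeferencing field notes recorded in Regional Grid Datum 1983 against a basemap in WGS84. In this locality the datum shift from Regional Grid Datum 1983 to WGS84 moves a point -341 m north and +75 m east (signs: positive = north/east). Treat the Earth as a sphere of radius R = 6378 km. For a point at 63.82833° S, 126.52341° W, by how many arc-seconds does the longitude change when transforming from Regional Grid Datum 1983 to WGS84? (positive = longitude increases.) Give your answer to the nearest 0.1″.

At latitude -63.82833°, cos φ = 0.441062.
One radian of longitude at latitude φ spans R cos φ, so Δλ = ΔE / (R cos φ) = 75.0 / (6378000 × 0.441062) = 2.6661e-05 rad = 5.499″.

Δλ = 5.5″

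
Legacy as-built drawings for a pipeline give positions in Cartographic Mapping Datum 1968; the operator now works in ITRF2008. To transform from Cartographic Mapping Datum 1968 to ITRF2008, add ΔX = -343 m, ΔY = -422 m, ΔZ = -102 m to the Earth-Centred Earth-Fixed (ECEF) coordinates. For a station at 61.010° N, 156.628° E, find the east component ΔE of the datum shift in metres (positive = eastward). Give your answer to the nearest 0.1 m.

ΔE = 523.4 m

At φ = 61.010°, λ = 156.628°: sin φ = 0.874704, cos φ = 0.484657, sin λ = 0.396699, cos λ = -0.917949.
ΔE = −sin λ·ΔX + cos λ·ΔY = −(0.396699)·(-343) + (-0.917949)·(-422) = 523.44 m.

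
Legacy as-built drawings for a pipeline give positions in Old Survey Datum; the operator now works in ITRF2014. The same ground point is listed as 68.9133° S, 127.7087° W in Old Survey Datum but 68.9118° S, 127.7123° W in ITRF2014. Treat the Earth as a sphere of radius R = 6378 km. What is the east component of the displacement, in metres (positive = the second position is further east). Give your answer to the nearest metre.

Δφ = -68.9118° − -68.9133° = +0.0015°; Δλ = -127.7123° − -127.7087° = -0.0036°.
1° along a meridian = πR/180 = 111317 m.
ΔN = Δφ × 111317 = 167.0 m; ΔE = Δλ × 111317 × cos(-68.9133°) = -0.0036 × 111317 × 0.359780 = -144.2 m.

ΔE = -144 m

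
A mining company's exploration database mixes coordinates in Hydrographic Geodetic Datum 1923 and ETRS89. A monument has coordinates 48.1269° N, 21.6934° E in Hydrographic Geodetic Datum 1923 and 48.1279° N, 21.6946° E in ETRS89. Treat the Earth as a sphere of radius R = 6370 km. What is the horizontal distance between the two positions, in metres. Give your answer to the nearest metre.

142 m

Δφ = 48.1279° − 48.1269° = +0.0010°; Δλ = 21.6946° − 21.6934° = +0.0012°.
1° along a meridian = πR/180 = 111177 m.
ΔN = Δφ × 111177 = 111.2 m; ΔE = Δλ × 111177 × cos(48.1269°) = +0.0012 × 111177 × 0.667483 = 89.1 m.
Distance = √(ΔE² + ΔN²) = √(89.1² + 111.2²) = 142.4 m.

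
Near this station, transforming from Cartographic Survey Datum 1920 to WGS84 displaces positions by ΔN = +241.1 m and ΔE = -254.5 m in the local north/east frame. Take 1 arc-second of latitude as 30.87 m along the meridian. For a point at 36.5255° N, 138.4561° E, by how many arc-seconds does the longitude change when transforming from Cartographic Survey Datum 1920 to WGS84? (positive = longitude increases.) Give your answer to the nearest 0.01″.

Δλ = -10.26″

At latitude 36.5255°, cos φ = 0.803592.
1″ of longitude at this latitude = 30.87 × cos φ = 24.8069 m, so Δλ = -254.5 / 24.8069 = -10.259″.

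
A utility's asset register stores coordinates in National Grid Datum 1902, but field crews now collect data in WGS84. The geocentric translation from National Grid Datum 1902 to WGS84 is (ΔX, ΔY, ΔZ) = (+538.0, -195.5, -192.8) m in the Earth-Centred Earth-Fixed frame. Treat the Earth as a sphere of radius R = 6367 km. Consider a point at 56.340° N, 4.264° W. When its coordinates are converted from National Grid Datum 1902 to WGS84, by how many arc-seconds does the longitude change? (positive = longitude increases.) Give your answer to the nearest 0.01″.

sin φ = 0.832341, cos φ = 0.554263, sin λ = -0.074352, cos λ = 0.997232.
East component: ΔE = −sin λ·ΔX + cos λ·ΔY = −(-0.074352)(538.0) + (0.997232)(-195.5) = -154.96 m.
1° of latitude spans πR/180 = 111125 m; at latitude φ, 1° of longitude spans that × cos φ = 61592.6 m, so Δλ = -154.96 / 61592.6 × 3600 = -9.057″.

Δλ = -9.06″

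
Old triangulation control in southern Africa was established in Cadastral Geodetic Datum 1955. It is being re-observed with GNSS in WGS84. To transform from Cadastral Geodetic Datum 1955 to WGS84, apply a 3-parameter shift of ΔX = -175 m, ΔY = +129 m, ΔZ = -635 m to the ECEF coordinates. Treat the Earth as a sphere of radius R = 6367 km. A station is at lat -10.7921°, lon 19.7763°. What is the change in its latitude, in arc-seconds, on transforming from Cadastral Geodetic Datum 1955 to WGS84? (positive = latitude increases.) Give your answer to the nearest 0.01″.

Δφ = -20.94″

sin φ = -0.187246, cos φ = 0.982313, sin λ = 0.338349, cos λ = 0.941021.
North component: ΔN = −sin φ cos λ·ΔX − sin φ sin λ·ΔY + cos φ·ΔZ = −(-0.187246)(0.941021)(-175) − (-0.187246)(0.338349)(129) + (0.982313)(-635) = -646.43 m.
1° of latitude spans πR/180 = 111125 m, so Δφ = -646.43 / 111125 × 3600 = -20.942″.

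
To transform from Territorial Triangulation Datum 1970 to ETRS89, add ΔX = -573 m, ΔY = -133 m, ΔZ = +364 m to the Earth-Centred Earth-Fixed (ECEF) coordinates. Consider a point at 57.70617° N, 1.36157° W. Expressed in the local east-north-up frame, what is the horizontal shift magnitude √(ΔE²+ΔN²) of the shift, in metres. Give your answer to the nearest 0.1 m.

691.7 m

The local east axis at (φ, λ) is (−sin λ, cos λ, 0), so ΔE = −sin(-1.36157°)·(-573) + cos(-1.36157°)·(-133) = -146.58 m.
The local north axis is (−sin φ cos λ, −sin φ sin λ, cos φ), giving ΔN = 484.231 − 2.671 + 194.471 = 676.03 m.
Horizontal magnitude = √(ΔE² + ΔN²) = √((-146.58)² + 676.03²) = 691.74 m.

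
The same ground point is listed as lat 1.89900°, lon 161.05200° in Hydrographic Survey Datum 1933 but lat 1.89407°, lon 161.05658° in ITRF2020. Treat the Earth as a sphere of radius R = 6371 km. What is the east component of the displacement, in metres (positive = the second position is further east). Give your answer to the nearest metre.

Δφ = 1.89407° − 1.89900° = -0.00493°; Δλ = 161.05658° − 161.05200° = +0.00458°.
1° along a meridian = πR/180 = 111195 m.
ΔN = Δφ × 111195 = -548.2 m; ΔE = Δλ × 111195 × cos(1.89900°) = +0.00458 × 111195 × 0.999451 = 509.0 m.

ΔE = 509 m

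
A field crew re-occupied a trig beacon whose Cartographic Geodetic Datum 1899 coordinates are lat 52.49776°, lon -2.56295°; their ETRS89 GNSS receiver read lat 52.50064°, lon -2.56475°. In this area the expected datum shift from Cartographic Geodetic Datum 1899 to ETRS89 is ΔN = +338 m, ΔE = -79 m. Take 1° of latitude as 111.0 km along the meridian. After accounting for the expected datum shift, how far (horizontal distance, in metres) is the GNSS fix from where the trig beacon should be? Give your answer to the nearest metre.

Observed coordinate differences: Δφ = +0.00288°, Δλ = -0.00180°.
Converting to metres (1° lat = 111000 m, cos φ = 0.608792): observed ΔN = 319.7 m, observed ΔE = -121.6 m.
Subtracting the expected shift leaves a residual of 319.7 − (338) = -18.3 m north and -121.6 − (-79) = -42.6 m east.
Residual distance = √((-18.3)² + (-42.6)²) = 46.4 m.

46 m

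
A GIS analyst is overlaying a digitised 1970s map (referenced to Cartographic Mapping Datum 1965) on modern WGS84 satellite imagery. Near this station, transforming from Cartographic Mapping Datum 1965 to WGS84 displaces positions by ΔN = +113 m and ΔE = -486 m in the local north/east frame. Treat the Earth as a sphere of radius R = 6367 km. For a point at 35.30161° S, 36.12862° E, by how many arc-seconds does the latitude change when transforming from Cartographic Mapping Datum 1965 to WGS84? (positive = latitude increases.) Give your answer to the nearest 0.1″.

Δφ = 3.7″

On a sphere of radius R, 1 rad of latitude = R, so Δφ = ΔN / R = 113.0 / 6367000 = 1.7748e-05 rad = 3.661″.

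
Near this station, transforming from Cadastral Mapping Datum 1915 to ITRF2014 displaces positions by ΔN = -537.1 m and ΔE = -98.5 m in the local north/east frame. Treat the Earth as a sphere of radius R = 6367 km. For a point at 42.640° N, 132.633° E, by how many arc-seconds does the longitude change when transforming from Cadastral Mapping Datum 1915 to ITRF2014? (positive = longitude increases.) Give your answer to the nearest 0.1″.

At latitude 42.640°, cos φ = 0.735624.
One radian of longitude at latitude φ spans R cos φ, so Δλ = ΔE / (R cos φ) = -98.5 / (6367000 × 0.735624) = -2.1030e-05 rad = -4.338″.

Δλ = -4.3″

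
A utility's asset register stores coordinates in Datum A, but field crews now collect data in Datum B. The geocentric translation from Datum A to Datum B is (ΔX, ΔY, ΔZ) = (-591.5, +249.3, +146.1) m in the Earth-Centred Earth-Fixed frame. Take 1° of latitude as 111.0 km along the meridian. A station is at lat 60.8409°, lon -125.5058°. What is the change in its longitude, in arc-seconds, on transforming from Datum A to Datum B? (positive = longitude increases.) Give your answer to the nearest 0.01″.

sin φ = 0.873270, cos φ = 0.487236, sin λ = -0.814057, cos λ = -0.580785.
East component: ΔE = −sin λ·ΔX + cos λ·ΔY = −(-0.814057)(-591.5) + (-0.580785)(249.3) = -626.30 m.
1° of latitude spans 111000 m; at latitude φ, 1° of longitude spans that × cos φ = 54083.2 m, so Δλ = -626.30 / 54083.2 × 3600 = -41.689″.

Δλ = -41.69″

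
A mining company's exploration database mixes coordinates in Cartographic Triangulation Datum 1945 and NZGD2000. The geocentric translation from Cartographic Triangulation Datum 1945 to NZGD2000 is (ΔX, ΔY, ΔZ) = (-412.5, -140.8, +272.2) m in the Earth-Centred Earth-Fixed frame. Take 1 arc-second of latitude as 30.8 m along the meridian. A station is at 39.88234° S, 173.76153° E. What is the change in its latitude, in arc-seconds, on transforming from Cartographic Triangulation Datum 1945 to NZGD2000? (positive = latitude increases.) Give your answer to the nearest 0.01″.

sin φ = -0.641213, cos φ = 0.767363, sin λ = 0.108667, cos λ = -0.994078.
North component: ΔN = −sin φ cos λ·ΔX − sin φ sin λ·ΔY + cos φ·ΔZ = −(-0.641213)(-0.994078)(-412.5) − (-0.641213)(0.108667)(-140.8) + (0.767363)(272.2) = 462.00 m.
1° of latitude spans 3600 × 30.80 = 110880 m, so Δφ = 462.00 / 110880 × 3600 = 15.000″.

Δφ = 15.00″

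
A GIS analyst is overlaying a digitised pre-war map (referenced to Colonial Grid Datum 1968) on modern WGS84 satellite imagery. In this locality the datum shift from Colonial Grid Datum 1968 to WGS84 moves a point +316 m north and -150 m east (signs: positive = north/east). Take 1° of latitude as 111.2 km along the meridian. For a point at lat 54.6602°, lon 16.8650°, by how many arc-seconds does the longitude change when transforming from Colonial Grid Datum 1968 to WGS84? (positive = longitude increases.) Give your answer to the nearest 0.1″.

Δλ = -8.4″

At latitude 54.6602°, cos φ = 0.578424.
1° of longitude at this latitude = 111.2 × cos φ = 64.32 km, so Δλ = -150.0 / 64320.8 = -0.0023321° = -8.395″.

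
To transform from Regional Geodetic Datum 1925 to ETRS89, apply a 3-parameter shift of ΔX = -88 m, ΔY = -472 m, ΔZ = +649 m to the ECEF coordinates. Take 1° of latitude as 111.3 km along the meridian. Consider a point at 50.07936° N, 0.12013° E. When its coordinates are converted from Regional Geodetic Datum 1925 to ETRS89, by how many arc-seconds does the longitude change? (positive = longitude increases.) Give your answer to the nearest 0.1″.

Δλ = -23.8″

sin φ = 0.766934, cos φ = 0.641726, sin λ = 0.002097, cos λ = 0.999998.
East component: ΔE = −sin λ·ΔX + cos λ·ΔY = −(0.002097)(-88) + (0.999998)(-472) = -471.81 m.
1° of latitude spans 111300 m; at latitude φ, 1° of longitude spans that × cos φ = 71424.1 m, so Δλ = -471.81 / 71424.1 × 3600 = -23.781″.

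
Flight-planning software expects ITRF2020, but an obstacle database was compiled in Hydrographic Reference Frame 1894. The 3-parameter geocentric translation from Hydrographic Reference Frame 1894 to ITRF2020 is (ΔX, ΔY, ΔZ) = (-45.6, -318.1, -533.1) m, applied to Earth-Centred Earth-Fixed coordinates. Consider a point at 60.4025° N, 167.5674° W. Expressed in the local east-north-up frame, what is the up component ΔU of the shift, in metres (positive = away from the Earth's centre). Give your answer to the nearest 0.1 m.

ΔU = -407.7 m

The local up (radial) axis is (cos φ cos λ, cos φ sin λ, sin φ), giving ΔU = 21.994 + 33.825 − 463.539 = -407.72 m.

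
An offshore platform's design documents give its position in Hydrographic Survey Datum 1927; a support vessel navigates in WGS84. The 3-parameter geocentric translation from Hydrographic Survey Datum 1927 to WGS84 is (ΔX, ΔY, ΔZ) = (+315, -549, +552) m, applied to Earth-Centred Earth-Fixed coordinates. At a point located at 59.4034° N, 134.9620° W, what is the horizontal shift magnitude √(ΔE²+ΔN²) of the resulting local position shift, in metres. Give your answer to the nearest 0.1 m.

The local east axis at (φ, λ) is (−sin λ, cos λ, 0), so ΔE = −sin(-134.9620°)·315 + cos(-134.9620°)·(-549) = 610.83 m.
The local north axis is (−sin φ cos λ, −sin φ sin λ, cos φ), giving ΔN = 191.600 − 334.375 + 280.963 = 138.19 m.
Horizontal magnitude = √(ΔE² + ΔN²) = √(610.83² + 138.19²) = 626.27 m.

626.3 m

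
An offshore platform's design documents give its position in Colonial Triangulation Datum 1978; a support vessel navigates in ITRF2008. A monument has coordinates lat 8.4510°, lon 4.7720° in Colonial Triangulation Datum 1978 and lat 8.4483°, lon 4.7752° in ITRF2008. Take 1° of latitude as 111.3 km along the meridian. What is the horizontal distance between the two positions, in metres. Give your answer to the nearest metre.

463 m

Δφ = 8.4483° − 8.4510° = -0.0027°; Δλ = 4.7752° − 4.7720° = +0.0032°.
ΔN = Δφ × 111300 = -300.5 m; ΔE = Δλ × 111300 × cos(8.4510°) = +0.0032 × 111300 × 0.989142 = 352.3 m.
Distance = √(ΔE² + ΔN²) = √(352.3² + (-300.5)²) = 463.1 m.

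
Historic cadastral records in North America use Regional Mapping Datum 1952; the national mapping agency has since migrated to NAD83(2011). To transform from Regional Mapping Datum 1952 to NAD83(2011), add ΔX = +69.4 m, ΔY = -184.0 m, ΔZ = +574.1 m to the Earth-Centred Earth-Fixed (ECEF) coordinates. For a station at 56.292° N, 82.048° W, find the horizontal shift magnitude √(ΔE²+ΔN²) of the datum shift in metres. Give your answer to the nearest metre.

165 m

The local east axis at (φ, λ) is (−sin λ, cos λ, 0), so ΔE = −sin(-82.048°)·69.4 + cos(-82.048°)·(-184.0) = 43.28 m.
The local north axis is (−sin φ cos λ, −sin φ sin λ, cos φ), giving ΔN = -7.987 − 151.593 + 318.603 = 159.02 m.
Horizontal magnitude = √(ΔE² + ΔN²) = √(43.28² + 159.02²) = 164.81 m.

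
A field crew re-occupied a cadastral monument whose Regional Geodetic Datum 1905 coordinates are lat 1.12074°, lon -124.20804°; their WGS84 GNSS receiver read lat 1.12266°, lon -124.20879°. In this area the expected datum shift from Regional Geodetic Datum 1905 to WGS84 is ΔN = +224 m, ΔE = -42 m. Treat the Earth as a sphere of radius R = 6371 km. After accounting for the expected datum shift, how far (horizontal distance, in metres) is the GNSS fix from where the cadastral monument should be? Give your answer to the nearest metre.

43 m

Observed coordinate differences: Δφ = +0.00192°, Δλ = -0.00075°.
Converting to metres (1° lat = 111195 m, cos φ = 0.999809): observed ΔN = 213.5 m, observed ΔE = -83.4 m.
Subtracting the expected shift leaves a residual of 213.5 − (224) = -10.5 m north and -83.4 − (-42) = -41.4 m east.
Residual distance = √((-10.5)² + (-41.4)²) = 42.7 m.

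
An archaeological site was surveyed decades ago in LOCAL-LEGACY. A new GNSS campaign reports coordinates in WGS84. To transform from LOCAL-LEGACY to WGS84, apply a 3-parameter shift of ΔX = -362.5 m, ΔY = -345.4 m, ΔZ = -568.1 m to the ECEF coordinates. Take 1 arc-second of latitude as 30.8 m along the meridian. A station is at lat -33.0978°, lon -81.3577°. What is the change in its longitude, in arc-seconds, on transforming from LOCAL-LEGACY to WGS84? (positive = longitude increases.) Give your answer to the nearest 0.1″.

sin φ = -0.546070, cos φ = 0.837740, sin λ = -0.988646, cos λ = 0.150265.
East component: ΔE = −sin λ·ΔX + cos λ·ΔY = −(-0.988646)(-362.5) + (0.150265)(-345.4) = -410.29 m.
1° of latitude spans 3600 × 30.80 = 110880 m; at latitude φ, 1° of longitude spans that × cos φ = 92888.6 m, so Δλ = -410.29 / 92888.6 × 3600 = -15.901″.

Δλ = -15.9″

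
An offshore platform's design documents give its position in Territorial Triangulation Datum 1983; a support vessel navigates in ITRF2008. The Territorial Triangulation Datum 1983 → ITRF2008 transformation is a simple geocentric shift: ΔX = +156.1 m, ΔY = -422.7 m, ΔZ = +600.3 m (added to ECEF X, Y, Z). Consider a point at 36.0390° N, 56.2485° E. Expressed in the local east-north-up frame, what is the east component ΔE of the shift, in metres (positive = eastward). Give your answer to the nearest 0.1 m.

ΔE = -364.6 m

The local east axis at (φ, λ) is (−sin λ, cos λ, 0), so ΔE = −sin(56.2485°)·156.1 + cos(56.2485°)·(-422.7) = -364.64 m.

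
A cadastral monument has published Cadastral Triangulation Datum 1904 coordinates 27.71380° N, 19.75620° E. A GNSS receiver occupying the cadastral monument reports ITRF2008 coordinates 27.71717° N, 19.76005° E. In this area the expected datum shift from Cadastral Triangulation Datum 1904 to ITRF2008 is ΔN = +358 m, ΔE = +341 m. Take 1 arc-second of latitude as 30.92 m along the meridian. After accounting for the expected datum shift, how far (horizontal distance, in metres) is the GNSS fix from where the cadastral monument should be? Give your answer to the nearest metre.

Observed coordinate differences: Δφ = +0.00337°, Δλ = +0.00385°.
Converting to metres (1° lat = 111312 m, cos φ = 0.885282): observed ΔN = 375.1 m, observed ΔE = 379.4 m.
Subtracting the expected shift leaves a residual of 375.1 − (358) = 17.1 m north and 379.4 − (341) = 38.4 m east.
Residual distance = √(17.1² + 38.4²) = 42.0 m.

42 m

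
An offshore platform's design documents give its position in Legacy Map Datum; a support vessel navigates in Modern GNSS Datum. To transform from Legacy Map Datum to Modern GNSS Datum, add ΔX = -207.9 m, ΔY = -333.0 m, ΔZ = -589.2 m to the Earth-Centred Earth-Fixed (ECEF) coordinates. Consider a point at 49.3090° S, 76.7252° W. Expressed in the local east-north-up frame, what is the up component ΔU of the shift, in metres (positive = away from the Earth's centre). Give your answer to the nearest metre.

The local up (radial) axis is (cos φ cos λ, cos φ sin λ, sin φ), giving ΔU = -31.124 + 211.308 + 446.753 = 626.94 m.

ΔU = 627 m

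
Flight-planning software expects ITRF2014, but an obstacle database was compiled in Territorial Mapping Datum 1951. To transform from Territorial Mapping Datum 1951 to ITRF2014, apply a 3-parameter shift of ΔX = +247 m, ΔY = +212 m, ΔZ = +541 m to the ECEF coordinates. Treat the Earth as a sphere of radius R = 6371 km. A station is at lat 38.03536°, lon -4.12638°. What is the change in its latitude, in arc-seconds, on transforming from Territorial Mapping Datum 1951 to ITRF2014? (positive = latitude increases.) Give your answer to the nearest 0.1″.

Δφ = 9.2″

sin φ = 0.616148, cos φ = 0.787631, sin λ = -0.071957, cos λ = 0.997408.
North component: ΔN = −sin φ cos λ·ΔX − sin φ sin λ·ΔY + cos φ·ΔZ = −(0.616148)(0.997408)(247) − (0.616148)(-0.071957)(212) + (0.787631)(541) = 283.71 m.
1° of latitude spans πR/180 = 111195 m, so Δφ = 283.71 / 111195 × 3600 = 9.185″.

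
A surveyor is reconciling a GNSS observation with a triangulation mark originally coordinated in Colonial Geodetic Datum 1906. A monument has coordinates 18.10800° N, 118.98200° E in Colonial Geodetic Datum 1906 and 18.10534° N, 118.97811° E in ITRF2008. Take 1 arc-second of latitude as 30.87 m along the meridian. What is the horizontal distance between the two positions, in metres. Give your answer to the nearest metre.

Δφ = 18.10534° − 18.10800° = -0.00266°; Δλ = 118.97811° − 118.98200° = -0.00389°.
1° of latitude = 3600 × 30.87 = 111132 m.
ΔN = Δφ × 111132 = -295.6 m; ΔE = Δλ × 111132 × cos(18.10800°) = -0.00389 × 111132 × 0.950472 = -410.9 m.
Distance = √(ΔE² + ΔN²) = √((-410.9)² + (-295.6)²) = 506.2 m.

506 m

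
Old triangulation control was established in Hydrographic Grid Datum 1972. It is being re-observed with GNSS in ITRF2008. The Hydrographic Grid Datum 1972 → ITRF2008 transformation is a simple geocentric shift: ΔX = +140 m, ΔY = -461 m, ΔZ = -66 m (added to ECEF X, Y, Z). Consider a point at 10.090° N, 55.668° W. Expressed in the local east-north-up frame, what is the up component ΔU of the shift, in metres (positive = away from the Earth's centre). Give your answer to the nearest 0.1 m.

At φ = 10.090°, λ = -55.668°: sin φ = 0.175195, cos φ = 0.984534, sin λ = -0.825783, cos λ = 0.563987.
ΔU = cos φ cos λ·ΔX + cos φ sin λ·ΔY + sin φ·ΔZ = (0.984534)(0.563987)(140) + (0.984534)(-0.825783)(-461) + (0.175195)(-66) = 440.97 m.

ΔU = 441.0 m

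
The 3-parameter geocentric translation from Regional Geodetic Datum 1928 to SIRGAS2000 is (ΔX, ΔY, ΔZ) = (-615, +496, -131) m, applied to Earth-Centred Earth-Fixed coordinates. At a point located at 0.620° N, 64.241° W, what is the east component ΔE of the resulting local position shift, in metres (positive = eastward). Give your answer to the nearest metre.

ΔE = -338 m

The local east axis at (φ, λ) is (−sin λ, cos λ, 0), so ΔE = −sin(-64.241°)·(-615) + cos(-64.241°)·496 = -338.33 m.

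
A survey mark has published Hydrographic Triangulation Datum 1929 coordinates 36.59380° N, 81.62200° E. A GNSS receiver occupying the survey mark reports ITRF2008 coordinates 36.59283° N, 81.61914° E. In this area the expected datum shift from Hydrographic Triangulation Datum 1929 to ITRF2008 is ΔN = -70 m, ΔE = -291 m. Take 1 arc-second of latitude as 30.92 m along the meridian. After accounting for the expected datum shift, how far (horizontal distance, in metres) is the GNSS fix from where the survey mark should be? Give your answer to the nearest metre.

52 m

Observed coordinate differences: Δφ = -0.00097°, Δλ = -0.00286°.
Converting to metres (1° lat = 111312 m, cos φ = 0.802882): observed ΔN = -108.0 m, observed ΔE = -255.6 m.
Subtracting the expected shift leaves a residual of -108.0 − (-70) = -38.0 m north and -255.6 − (-291) = 35.4 m east.
Residual distance = √((-38.0)² + 35.4²) = 51.9 m.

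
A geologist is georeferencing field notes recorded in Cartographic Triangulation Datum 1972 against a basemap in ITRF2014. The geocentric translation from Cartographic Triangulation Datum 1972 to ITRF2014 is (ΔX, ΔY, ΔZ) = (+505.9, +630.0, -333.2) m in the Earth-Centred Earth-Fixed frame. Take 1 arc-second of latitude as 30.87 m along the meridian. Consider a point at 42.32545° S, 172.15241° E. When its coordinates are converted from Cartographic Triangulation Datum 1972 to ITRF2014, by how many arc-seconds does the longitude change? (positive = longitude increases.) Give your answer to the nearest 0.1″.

sin φ = -0.673341, cos φ = 0.739332, sin λ = 0.136538, cos λ = -0.990635.
East component: ΔE = −sin λ·ΔX + cos λ·ΔY = −(0.136538)(505.9) + (-0.990635)(630.0) = -693.17 m.
1° of latitude spans 3600 × 30.87 = 111132 m; at latitude φ, 1° of longitude spans that × cos φ = 82163.5 m, so Δλ = -693.17 / 82163.5 × 3600 = -30.372″.

Δλ = -30.4″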